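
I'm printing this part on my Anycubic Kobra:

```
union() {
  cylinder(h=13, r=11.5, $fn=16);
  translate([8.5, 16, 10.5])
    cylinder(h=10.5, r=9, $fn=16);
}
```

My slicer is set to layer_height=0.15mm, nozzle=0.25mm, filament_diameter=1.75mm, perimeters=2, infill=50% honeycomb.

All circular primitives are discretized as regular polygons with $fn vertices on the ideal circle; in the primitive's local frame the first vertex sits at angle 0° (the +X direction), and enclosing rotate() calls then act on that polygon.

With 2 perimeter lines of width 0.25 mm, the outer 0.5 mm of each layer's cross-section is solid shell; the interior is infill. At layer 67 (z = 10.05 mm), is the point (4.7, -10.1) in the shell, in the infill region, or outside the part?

shell

At z = 10.05 mm: the r=11.5 cylinder gives a regular 16-gon of circumradius 11.5 (constant along its height); the cylinder at (8.5, 16) is absent (z outside [10.5, 21]); Taking the union: only the r=11.5 cylinder is present, so the union is just that shape — 1 connected region. Overall, the cross-section is a single solid region. The nearest boundary edge runs (4.40, -10.62)→(8.13, -8.13); distance from the point to it = 0.27 mm. The point is inside the cross-section, 0.27 mm from the nearest boundary — within the 0.5 mm shell band (2 × 0.25).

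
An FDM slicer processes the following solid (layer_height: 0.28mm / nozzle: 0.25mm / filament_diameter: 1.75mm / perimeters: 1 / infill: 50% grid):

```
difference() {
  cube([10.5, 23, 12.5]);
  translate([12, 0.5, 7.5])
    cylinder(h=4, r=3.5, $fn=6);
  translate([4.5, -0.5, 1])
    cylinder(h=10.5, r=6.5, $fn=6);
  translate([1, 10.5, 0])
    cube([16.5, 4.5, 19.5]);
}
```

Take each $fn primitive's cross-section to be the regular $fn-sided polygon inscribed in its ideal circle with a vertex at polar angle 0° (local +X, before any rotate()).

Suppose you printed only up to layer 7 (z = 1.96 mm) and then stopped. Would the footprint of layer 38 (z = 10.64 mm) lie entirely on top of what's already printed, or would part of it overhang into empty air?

entirely on top

Compare the two slices. At z = 1.96: the cube (footprint 10.5×23) is included at this height (area 241.50 mm²); the cylinder at (12, 0.5) is absent (z outside [7.5, 11.5]); the r=6.5 cylinder at (4.5, -0.5) contributes a regular 6-gon of circumradius 6.5 (area = (6/2)·6.500²·sin(360°/6) = 109.77 mm²); the 16.5×4.5 cube at (1, 10.5) contributes its full rectangle (area 74.25 mm²); After the difference (first − rest): starting from the 10.5×23 cube (241.50 mm²), the r=6.5 cylinder at (4.5, -0.5) partially overlaps it — only the 45.95 mm² overlap (of its 109.77 mm²) is removed, clipping the outline; the 16.5×4.5 cube at (1, 10.5) partially overlaps it — only the 42.75 mm² overlap (of its 74.25 mm²) is removed, clipping the outline — area = 152.80 mm². At z = 10.64: the cube (footprint 10.5×23) is included at this height (area 241.50 mm²); the cylinder at (12, 0.5): section is a regular 6-gon, circumradius r=3.5 (area = (6/2)·3.500²·sin(360°/6) = 31.83 mm²); the cylinder at (4.5, -0.5): section is a regular 6-gon, circumradius r=6.5 (area = (6/2)·6.500²·sin(360°/6) = 109.77 mm²); the cube at (1, 10.5) is present — its section is the full 16.5×4.5 rectangle (area 74.25 mm²); Taking the first minus the rest: starting from the 10.5×23 cube (241.50 mm²), the r=3.5 cylinder at (12, 0.5) partially overlaps it — only the 4.34 mm² overlap (of its 31.83 mm²) is removed, clipping the outline; the r=6.5 cylinder at (4.5, -0.5) partially overlaps it — only the 43.43 mm² overlap (of its 109.77 mm²) is removed, clipping the outline; the 16.5×4.5 cube at (1, 10.5) partially overlaps it — only the 42.75 mm² overlap (of its 74.25 mm²) is removed, clipping the outline — area = 150.98 mm². Checking containment: the cross-section at z = 10.64 is a subset of the cross-section at z = 1.96.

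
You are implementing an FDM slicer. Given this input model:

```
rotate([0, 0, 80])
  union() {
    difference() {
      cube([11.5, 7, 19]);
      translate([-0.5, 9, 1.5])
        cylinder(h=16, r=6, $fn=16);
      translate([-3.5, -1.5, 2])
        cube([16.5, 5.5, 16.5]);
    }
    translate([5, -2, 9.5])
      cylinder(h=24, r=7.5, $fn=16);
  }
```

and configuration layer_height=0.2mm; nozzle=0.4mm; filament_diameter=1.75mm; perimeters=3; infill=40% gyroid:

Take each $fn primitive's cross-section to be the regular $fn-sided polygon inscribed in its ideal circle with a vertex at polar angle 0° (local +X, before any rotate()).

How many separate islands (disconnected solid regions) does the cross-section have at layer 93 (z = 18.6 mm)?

1

At z = 18.6 mm: the cube is present — its section is the full 11.5×7 rectangle; the cylinder at (-0.5, 9) is absent (z outside [1.5, 17.5]); the cube at (-3.5, -1.5) does not reach this height (z outside [2, 18.5]); Taking the first minus the rest: none of the subtracted shapes is present at this height, so the 11.5×7 cube is unchanged — 1 connected region; the r=7.5 cylinder at (5, -2) contributes a regular 16-gon of circumradius 7.5; Merging all regions: the regions partially overlap (shared area 51.81 mm²), so overlapping operands fuse into one piece — 1 connected region; (whole slice rotated 80° about Z — lengths, areas and connectivity unchanged). Overall, the cross-section is a single solid region. Island count = 1.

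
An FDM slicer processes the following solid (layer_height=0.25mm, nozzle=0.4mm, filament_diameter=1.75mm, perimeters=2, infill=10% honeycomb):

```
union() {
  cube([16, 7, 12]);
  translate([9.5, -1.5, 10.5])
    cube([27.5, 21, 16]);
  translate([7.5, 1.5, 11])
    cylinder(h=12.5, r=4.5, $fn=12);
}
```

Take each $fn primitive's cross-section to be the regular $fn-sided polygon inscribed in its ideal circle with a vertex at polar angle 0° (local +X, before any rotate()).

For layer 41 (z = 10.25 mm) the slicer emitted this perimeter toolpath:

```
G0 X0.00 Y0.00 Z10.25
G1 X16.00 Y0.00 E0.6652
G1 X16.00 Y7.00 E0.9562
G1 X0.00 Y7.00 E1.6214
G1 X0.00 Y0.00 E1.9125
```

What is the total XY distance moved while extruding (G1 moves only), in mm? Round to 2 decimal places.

Sum the Euclidean lengths of each G1 segment: total = 46.00 mm.

46.00 mm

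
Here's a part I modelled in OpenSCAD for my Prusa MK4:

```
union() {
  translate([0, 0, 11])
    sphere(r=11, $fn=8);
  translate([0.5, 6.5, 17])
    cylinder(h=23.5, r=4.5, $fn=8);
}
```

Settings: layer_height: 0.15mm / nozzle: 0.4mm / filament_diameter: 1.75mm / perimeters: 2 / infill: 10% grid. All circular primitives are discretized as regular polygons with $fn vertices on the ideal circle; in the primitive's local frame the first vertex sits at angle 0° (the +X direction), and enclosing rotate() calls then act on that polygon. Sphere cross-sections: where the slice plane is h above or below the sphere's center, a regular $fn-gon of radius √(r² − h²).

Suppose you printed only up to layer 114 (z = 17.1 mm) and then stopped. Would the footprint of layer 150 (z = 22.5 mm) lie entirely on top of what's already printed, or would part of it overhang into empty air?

Compare the two slices. At z = 17.1: the r=11 sphere slices to a regular 8-gon of circumradius 9.154 (√(r²−h²) with h=6.1 from center) (area = (8/2)·9.154²·sin(360°/8) = 236.99 mm²); the r=4.5 cylinder at (0.5, 6.5) gives a regular 8-gon of circumradius 4.5 (constant along its height) (area = (8/2)·4.500²·sin(360°/8) = 57.28 mm²); Taking the union: the regions partially overlap — summed areas 294.27 mm² minus the doubly-counted overlap 43.70 mm² gives 250.57 mm² — area = 250.57 mm². At z = 22.5: the sphere is absent (|z−center|=11.500 > r=11); the r=4.5 cylinder at (0.5, 6.5) contributes a regular 8-gon of circumradius 4.5 (area = (8/2)·4.500²·sin(360°/8) = 57.28 mm²); Taking the union: only the r=4.5 cylinder at (0.5, 6.5) is present, so the union is just that shape — area = 57.28 mm². Checking containment: the cross-section at z = 22.5 is a subset of the cross-section at z = 17.1.

entirely on top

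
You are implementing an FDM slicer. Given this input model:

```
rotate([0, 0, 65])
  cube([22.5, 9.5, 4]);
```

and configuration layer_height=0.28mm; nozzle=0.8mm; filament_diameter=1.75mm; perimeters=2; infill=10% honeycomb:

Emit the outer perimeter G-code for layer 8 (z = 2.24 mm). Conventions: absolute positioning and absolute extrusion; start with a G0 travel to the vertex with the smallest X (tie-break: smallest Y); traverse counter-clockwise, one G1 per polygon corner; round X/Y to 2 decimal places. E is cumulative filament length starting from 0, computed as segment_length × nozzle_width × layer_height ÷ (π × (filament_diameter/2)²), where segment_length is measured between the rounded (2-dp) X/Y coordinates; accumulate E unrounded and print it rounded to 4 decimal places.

At z = 2.24 mm: the 22.5×9.5 cube contributes its full rectangle; (rotated 65° about Z; rotation is an isometry so areas/perimeters/island counts are preserved). The outline is a single polygon with 4 vertices. Extrusion per mm of travel: 0.8 × 0.28 / (π × 0.875²) = 0.093128. Accumulating E over each segment gives final E = 5.9608.

G0 X-8.61 Y4.01 Z2.24
G1 X0.00 Y0.00 E0.8845
G1 X9.51 Y20.39 E2.9798
G1 X0.90 Y24.41 E3.8647
G1 X-8.61 Y4.01 E5.9608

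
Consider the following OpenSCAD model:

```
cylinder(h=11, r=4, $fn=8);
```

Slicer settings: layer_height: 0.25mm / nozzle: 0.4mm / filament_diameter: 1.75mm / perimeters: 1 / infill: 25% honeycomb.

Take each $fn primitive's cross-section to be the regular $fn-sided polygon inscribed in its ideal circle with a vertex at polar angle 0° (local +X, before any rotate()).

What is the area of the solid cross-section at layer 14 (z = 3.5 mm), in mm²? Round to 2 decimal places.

At z = 3.5 mm: the r=4 cylinder contributes a regular 8-gon of circumradius 4 (area = (8/2)·4.000²·sin(360°/8) = 45.25 mm²). Overall, the cross-section is a single solid region. Net area = 45.25 mm².

45.25 mm²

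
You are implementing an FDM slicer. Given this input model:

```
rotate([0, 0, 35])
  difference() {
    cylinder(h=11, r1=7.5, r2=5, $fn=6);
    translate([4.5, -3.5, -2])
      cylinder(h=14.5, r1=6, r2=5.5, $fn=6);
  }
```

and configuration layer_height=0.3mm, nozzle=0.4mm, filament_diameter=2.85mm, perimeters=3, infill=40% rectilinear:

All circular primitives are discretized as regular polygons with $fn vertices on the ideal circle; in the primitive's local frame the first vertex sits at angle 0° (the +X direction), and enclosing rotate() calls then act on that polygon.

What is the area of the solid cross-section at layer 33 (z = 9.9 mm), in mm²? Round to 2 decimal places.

47.85 mm²

At z = 9.9 mm: the cone contributes a regular 6-gon of circumradius 5.250 (interpolated between r1=7.5 and r2=5 at t=0.900) (area = (6/2)·5.250²·sin(360°/6) = 71.61 mm²); the cone at (4.5, -3.5): at t=0.821 of its height the radius interpolates to r₁+(r₂−r₁)t = 5.590, giving a regular 6-gon of that circumradius (area = (6/2)·5.590²·sin(360°/6) = 81.17 mm²); Taking the first minus the rest: starting from the cone (71.61 mm²), the cone at (4.5, -3.5) partially overlaps it — only the 23.76 mm² overlap (of its 81.17 mm²) is removed, clipping the outline — area = 47.85 mm²; (whole slice rotated 35° about Z — lengths, areas and connectivity unchanged). Overall, the cross-section is a single solid region. Net area = 47.85 mm².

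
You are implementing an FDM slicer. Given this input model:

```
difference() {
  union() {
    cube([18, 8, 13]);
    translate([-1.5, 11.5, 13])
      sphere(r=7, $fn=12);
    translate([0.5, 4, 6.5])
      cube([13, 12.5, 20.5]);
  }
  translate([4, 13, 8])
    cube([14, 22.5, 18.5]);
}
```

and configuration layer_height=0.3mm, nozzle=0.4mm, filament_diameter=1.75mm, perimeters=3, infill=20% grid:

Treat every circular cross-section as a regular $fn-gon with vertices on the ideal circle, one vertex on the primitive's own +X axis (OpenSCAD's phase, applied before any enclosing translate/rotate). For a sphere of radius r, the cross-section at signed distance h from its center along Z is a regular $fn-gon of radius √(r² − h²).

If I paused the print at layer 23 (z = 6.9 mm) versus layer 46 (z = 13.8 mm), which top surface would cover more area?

layer 23 (z = 6.9 mm)

Layer 23 (z = 6.9): the 18×8 cube contributes its full rectangle (area 144.00 mm²); the r=7 sphere at (-1.5, 11.5) slices to a regular 12-gon of circumradius 3.434 (√(r²−h²) with h=6.1 from center) (area = (12/2)·3.434²·sin(360°/12) = 35.37 mm²); the cube at (0.5, 4) is present — its section is the full 13×12.5 rectangle (area 162.50 mm²); Combining (union): the regions partially overlap — summed areas 341.87 mm² minus the doubly-counted overlap 57.08 mm² gives 284.79 mm² — area = 284.79 mm²; the cube at (4, 13) is absent (z outside [8, 26.5]); Taking the first minus the rest: none of the subtracted shapes is present at this height, so the result so far is unchanged — area = 284.79 mm². So its area = 284.79 mm². Layer 46 (z = 13.8): the cube is not intersected at this z (z outside [0, 13]); the sphere at (-1.5, 11.5): section is a regular 12-gon, circumradius = √(r²−h²) = √(7²−0.8²) = 6.954 (area = (12/2)·6.954²·sin(360°/12) = 145.08 mm²); the 13×12.5 cube at (0.5, 4) contributes its full rectangle (area 162.50 mm²); Combining (union): the regions partially overlap — summed areas 307.58 mm² minus the doubly-counted overlap 43.47 mm² gives 264.11 mm² — area = 264.11 mm²; the cube at (4, 13) (footprint 14×22.5) is included at this height (area 315.00 mm²); Taking the first minus the rest: starting from that combined region (264.11 mm²), the 14×22.5 cube at (4, 13) partially overlaps it — only the 33.25 mm² overlap (of its 315.00 mm²) is removed, clipping the outline — area = 230.86 mm². So its area = 230.86 mm². Layer 23 is larger (284.79 vs 230.86 mm²).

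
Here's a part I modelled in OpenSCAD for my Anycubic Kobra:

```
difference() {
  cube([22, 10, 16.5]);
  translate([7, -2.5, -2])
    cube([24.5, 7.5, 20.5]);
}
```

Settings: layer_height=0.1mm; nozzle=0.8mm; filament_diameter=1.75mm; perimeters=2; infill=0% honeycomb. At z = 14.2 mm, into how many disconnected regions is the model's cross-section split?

1

At z = 14.2 mm: the cube (footprint 22×10) is included at this height; the cube at (7, -2.5) (footprint 24.5×7.5) is included at this height; After the difference (first − rest): starting from the 22×10 cube, the 24.5×7.5 cube at (7, -2.5) partially overlaps it — only the 75.00 mm² overlap (of its 183.75 mm²) is removed, clipping the outline — 1 connected region. The result has 1 disconnected region.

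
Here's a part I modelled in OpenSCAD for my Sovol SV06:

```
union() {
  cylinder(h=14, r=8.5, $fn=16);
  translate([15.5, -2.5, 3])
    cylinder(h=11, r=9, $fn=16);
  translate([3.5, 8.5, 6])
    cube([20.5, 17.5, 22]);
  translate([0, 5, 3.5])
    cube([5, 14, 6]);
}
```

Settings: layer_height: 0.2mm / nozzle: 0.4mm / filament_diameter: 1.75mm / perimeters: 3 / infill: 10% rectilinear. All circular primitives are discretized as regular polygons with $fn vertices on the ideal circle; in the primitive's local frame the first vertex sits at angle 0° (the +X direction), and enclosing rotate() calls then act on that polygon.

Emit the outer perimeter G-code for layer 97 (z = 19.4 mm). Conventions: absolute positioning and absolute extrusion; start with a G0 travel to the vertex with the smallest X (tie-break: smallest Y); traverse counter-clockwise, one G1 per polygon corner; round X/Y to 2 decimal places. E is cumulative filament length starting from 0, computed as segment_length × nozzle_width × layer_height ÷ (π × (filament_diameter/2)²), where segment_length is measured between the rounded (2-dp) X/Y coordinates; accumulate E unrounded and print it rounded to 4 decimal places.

G0 X3.50 Y8.50 Z19.40
G1 X24.00 Y8.50 E0.6818
G1 X24.00 Y26.00 E1.2639
G1 X3.50 Y26.00 E1.9457
G1 X3.50 Y8.50 E2.5278

At z = 19.4 mm: the cylinder does not reach this height (z outside [0, 14]); the cylinder at (15.5, -2.5) is absent (z outside [3, 14]); the 20.5×17.5 cube at (3.5, 8.5) contributes its full rectangle; the cube at (0, 5) does not reach this height (z outside [3.5, 9.5]); Combining (union): only the 20.5×17.5 cube at (3.5, 8.5) is present, so the union is just that shape — 1 connected region. The outline is a single polygon with 4 vertices. Extrusion per mm of travel: 0.4 × 0.2 / (π × 0.875²) = 0.033260. Accumulating E over each segment gives final E = 2.5278.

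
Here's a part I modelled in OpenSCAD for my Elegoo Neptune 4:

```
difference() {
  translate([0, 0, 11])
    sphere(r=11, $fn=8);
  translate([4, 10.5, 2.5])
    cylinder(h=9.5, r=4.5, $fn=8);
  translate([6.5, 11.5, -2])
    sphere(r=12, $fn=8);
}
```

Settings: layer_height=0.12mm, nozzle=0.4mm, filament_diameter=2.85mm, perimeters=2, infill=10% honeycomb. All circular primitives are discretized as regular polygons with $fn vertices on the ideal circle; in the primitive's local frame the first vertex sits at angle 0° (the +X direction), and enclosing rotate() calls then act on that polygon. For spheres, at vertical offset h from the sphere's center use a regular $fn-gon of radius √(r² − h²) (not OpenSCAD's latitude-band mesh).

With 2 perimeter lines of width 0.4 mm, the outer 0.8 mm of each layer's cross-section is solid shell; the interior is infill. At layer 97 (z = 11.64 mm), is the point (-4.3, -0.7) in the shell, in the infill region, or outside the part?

At z = 11.64 mm: the r=11 sphere slices to a regular 8-gon of circumradius 10.981 (√(r²−h²) with h=0.64 from center); the cylinder at (4, 10.5): section is a regular 8-gon, circumradius r=4.5; the sphere at (6.5, 11.5) is not intersected at this z (|z−center|=13.640 > r=12); Taking the first minus the rest: starting from the r=11 sphere, the r=4.5 cylinder at (4, 10.5) partially overlaps it — only the 19.57 mm² overlap (of its 57.28 mm²) is removed, clipping the outline — 1 connected region. Overall, the cross-section is a single solid region. The nearest boundary edge runs (-7.76, -7.76)→(-10.98, 0.00); distance from the point to it = 5.90 mm. The point is inside the cross-section and 5.90 mm from the nearest boundary — more than the 0.8 mm shell width (2 × 0.4), so it's in the infill interior.

infill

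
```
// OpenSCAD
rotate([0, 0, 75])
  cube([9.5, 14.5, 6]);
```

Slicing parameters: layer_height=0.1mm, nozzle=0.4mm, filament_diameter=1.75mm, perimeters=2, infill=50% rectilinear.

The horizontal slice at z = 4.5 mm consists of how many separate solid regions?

1

At z = 4.5 mm: the cube is present — its section is the full 9.5×14.5 rectangle; (whole slice rotated 75° about Z — lengths, areas and connectivity unchanged). The result has 1 disconnected region.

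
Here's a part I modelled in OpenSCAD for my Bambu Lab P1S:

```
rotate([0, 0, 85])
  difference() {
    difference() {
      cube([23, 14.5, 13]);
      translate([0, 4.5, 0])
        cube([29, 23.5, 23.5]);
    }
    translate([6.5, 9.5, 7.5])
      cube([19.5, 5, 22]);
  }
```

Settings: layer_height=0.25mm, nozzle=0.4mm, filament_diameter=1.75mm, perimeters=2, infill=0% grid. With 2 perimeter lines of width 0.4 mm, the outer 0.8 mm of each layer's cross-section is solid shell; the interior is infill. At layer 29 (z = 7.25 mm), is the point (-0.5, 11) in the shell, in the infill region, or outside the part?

infill

At z = 7.25 mm: the cube is present — its section is the full 23×14.5 rectangle; the cube at (0, 4.5) (footprint 29×23.5) is included at this height; After the difference (first − rest): starting from the 23×14.5 cube, the 29×23.5 cube at (0, 4.5) partially overlaps it — only the 230.00 mm² overlap (of its 681.50 mm²) is removed, clipping the outline — 1 connected region; the cube at (6.5, 9.5) is absent (z outside [7.5, 29.5]); After the difference (first − rest): none of the subtracted shapes is present at this height, so that combined region is unchanged — 1 connected region; (whole slice rotated 85° about Z — lengths, areas and connectivity unchanged). Overall, the cross-section is a single solid region. Undo the 85° rotation: the query point maps to (10.915, 1.457) in the un-rotated model frame. The nearest boundary edge runs (23.00, 0.00)→(0.00, 0.00); distance from the point to it = 1.46 mm. The point is inside the cross-section and 1.46 mm from the nearest boundary — more than the 0.8 mm shell width (2 × 0.4), so it's in the infill interior.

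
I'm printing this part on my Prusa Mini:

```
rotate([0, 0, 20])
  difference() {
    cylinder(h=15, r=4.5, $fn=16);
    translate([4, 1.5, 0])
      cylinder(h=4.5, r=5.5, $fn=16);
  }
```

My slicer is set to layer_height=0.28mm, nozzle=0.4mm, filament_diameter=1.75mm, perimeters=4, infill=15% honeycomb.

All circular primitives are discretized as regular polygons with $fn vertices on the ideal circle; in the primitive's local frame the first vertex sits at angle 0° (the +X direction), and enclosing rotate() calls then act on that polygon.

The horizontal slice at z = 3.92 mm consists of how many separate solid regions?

At z = 3.92 mm: the r=4.5 cylinder contributes a regular 16-gon of circumradius 4.5; the r=5.5 cylinder at (4, 1.5) contributes a regular 16-gon of circumradius 5.5; Subtracting the remaining from the first: starting from the r=4.5 cylinder, the r=5.5 cylinder at (4, 1.5) partially overlaps it — only the 35.27 mm² overlap (of its 92.61 mm²) is removed, clipping the outline — 1 connected region; (rotated 20° about Z; rotation is an isometry so areas/perimeters/island counts are preserved). The result has 1 disconnected region.

1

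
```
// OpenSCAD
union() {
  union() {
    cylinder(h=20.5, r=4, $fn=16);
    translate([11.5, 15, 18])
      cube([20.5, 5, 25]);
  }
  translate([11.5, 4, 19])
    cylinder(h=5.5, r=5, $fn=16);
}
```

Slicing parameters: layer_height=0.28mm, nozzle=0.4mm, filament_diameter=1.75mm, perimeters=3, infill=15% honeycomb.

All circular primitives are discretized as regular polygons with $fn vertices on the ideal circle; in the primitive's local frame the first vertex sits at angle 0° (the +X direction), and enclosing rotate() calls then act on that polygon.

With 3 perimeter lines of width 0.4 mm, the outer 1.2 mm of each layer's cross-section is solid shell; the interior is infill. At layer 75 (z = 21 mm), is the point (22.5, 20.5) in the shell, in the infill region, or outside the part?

outside

At z = 21 mm: the cylinder is absent (z outside [0, 20.5]); the cube at (11.5, 15) is present — its section is the full 20.5×5 rectangle; Combining (union): only the 20.5×5 cube at (11.5, 15) is present, so the union is just that shape — 1 connected region; the cylinder at (11.5, 4): section is a regular 16-gon, circumradius r=5; Merging all regions: the 2 present regions are separate (no shared area or edge), so areas and boundary lengths simply add and each stays a separate island — 2 connected regions. Overall, the cross-section has 2 separate islands. The nearest boundary edge runs (11.50, 20.00)→(32.00, 20.00); distance from the point to it = 0.50 mm. The point is not inside any of the regions above, so it lies outside the cross-section (0.50 mm from the nearest boundary).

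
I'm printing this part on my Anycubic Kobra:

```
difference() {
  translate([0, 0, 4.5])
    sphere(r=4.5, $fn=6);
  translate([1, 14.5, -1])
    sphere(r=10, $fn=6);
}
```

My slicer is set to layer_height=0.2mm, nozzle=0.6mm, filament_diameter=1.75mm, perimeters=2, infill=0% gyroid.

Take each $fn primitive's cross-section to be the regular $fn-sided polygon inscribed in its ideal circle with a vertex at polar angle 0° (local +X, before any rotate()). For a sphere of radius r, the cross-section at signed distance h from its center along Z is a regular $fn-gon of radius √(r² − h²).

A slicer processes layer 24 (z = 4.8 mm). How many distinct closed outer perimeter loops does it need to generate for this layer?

At z = 4.8 mm: the r=4.5 sphere contributes a regular 6-gon of circumradius √(4.5²−0.3²) = 4.490; the sphere at (1, 14.5): section is a regular 6-gon, circumradius = √(r²−h²) = √(10²−5.8²) = 8.146; Subtracting the remaining from the first: starting from the r=4.5 sphere, the r=10 sphere at (1, 14.5) misses the remaining region (no effect) — 1 connected region. The result has 1 disconnected region.

1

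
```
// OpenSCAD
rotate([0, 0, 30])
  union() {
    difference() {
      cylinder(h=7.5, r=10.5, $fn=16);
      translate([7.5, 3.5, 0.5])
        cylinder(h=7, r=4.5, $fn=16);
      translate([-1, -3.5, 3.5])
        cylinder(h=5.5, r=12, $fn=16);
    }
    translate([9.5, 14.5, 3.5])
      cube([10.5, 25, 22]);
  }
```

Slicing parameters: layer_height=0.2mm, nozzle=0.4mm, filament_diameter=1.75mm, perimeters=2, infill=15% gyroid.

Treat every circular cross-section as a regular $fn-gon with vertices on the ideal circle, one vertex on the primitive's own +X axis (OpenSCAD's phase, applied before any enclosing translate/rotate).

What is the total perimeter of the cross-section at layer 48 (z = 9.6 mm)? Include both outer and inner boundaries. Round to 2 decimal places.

At z = 9.6 mm: the cylinder is not intersected at this z (z outside [0, 7.5]); the cylinder at (7.5, 3.5) is not intersected at this z (z outside [0.5, 7.5]); the cylinder at (-1, -3.5) is not intersected at this z (z outside [3.5, 9]); Taking the first minus the rest: the first operand is absent here, so nothing remains; the cube at (9.5, 14.5) is present — its section is the full 10.5×25 rectangle (perimeter 71.00 mm); Taking the union: only the 10.5×25 cube at (9.5, 14.5) is present, so the union is just that shape — boundary = 71.00 mm; (rotated 30° about Z; rotation is an isometry so areas/perimeters/island counts are preserved). Overall, the cross-section is a single solid region. Total boundary length (outer) = 71.00 mm.

71.00 mm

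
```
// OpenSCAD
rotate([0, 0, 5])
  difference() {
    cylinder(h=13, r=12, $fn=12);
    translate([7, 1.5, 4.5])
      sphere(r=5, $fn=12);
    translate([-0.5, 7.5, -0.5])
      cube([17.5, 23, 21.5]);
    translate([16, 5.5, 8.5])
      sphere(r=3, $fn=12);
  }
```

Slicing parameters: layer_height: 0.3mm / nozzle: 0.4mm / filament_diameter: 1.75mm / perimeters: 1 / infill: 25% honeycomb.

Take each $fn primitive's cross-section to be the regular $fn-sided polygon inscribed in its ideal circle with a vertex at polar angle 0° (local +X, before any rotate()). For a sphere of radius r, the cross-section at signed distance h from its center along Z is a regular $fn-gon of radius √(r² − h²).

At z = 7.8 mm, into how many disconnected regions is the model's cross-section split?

At z = 7.8 mm: the r=12 cylinder gives a regular 12-gon of circumradius 12 (constant along its height); the r=5 sphere at (7, 1.5) slices to a regular 12-gon of circumradius 3.756 (√(r²−h²) with h=3.3 from center); the 17.5×23 cube at (-0.5, 7.5) contributes its full rectangle; the sphere at (16, 5.5): section is a regular 12-gon, circumradius = √(r²−h²) = √(3²−0.7²) = 2.917; After the difference (first − rest): starting from the r=12 cylinder, the r=5 sphere at (7, 1.5) lies wholly inside it (removes its full 42.33 mm² and its 23.33 mm outline becomes a hole wall); the 17.5×23 cube at (-0.5, 7.5) partially overlaps it — only the 28.58 mm² overlap (of its 402.50 mm²) is removed, clipping the outline; the r=3 sphere at (16, 5.5) misses the remaining region (no effect) — 1 connected region with 1 hole; (whole slice rotated 5° about Z — lengths, areas and connectivity unchanged). The result has 1 disconnected region.

1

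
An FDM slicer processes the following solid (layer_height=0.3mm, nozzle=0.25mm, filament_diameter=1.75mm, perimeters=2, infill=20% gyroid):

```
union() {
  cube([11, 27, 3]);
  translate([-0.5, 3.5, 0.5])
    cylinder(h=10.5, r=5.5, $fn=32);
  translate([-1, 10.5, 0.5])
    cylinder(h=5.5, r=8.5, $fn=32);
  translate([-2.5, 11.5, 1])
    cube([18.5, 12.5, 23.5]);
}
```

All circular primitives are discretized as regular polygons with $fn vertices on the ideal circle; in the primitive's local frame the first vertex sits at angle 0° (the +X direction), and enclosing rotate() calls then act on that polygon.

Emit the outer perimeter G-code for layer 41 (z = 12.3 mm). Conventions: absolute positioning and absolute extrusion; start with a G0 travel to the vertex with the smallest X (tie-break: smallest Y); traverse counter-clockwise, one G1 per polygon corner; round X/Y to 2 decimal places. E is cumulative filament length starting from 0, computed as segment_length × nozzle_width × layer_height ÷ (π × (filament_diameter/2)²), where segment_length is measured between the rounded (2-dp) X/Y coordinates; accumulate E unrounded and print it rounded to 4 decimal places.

G0 X-2.50 Y11.50 Z12.30
G1 X16.00 Y11.50 E0.5769
G1 X16.00 Y24.00 E0.9666
G1 X-2.50 Y24.00 E1.5435
G1 X-2.50 Y11.50 E1.9332

At z = 12.3 mm: the cube does not reach this height (z outside [0, 3]); the cylinder at (-0.5, 3.5) is not intersected at this z (z outside [0.5, 11]); the cylinder at (-1, 10.5) does not reach this height (z outside [0.5, 6]); the 18.5×12.5 cube at (-2.5, 11.5) contributes its full rectangle; Combining (union): only the 18.5×12.5 cube at (-2.5, 11.5) is present, so the union is just that shape — 1 connected region. The outline is a single polygon with 4 vertices. Extrusion per mm of travel: 0.25 × 0.3 / (π × 0.875²) = 0.031181. Accumulating E over each segment gives final E = 1.9332.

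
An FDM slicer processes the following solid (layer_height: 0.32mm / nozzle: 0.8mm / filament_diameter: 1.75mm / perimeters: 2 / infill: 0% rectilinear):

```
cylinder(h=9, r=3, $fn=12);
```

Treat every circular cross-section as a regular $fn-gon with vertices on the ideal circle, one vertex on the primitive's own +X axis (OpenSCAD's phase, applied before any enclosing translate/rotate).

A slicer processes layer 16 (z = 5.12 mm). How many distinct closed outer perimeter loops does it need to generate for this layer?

1

At z = 5.12 mm: the r=3 cylinder contributes a regular 12-gon of circumradius 3. The result has 1 disconnected region.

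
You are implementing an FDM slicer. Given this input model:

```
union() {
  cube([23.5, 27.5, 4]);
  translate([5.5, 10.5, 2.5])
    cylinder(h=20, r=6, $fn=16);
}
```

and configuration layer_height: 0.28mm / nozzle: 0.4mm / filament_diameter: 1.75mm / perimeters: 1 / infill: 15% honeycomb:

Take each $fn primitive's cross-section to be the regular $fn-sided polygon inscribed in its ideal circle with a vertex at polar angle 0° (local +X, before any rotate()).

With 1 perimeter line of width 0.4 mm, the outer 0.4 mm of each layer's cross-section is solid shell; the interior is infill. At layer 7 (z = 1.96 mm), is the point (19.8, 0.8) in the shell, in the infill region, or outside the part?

infill

At z = 1.96 mm: the cube (footprint 23.5×27.5) is included at this height; the cylinder at (5.5, 10.5) is not intersected at this z (z outside [2.5, 22.5]); Merging all regions: only the 23.5×27.5 cube is present, so the union is just that shape — 1 connected region. Overall, the cross-section is a single solid region. The nearest boundary edge runs (0.00, 0.00)→(23.50, 0.00); distance from the point to it = 0.80 mm. The point is inside the cross-section and 0.80 mm from the nearest boundary — more than the 0.4 mm shell width (1 × 0.4), so it's in the infill interior.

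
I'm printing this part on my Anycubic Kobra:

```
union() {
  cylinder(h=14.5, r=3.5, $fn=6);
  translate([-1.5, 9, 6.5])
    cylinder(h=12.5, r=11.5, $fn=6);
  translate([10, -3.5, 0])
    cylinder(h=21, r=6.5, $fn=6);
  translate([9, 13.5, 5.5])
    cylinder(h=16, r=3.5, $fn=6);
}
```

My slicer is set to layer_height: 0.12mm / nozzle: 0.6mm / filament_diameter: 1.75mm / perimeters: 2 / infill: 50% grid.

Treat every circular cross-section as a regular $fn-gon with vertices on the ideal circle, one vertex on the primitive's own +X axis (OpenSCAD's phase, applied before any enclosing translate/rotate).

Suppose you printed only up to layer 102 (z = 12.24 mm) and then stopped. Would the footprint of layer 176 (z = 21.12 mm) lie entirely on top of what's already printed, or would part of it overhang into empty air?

entirely on top

Compare the two slices. At z = 12.24: the cylinder: section is a regular 6-gon, circumradius r=3.5 (area = (6/2)·3.500²·sin(360°/6) = 31.83 mm²); the cylinder at (-1.5, 9): section is a regular 6-gon, circumradius r=11.5 (area = (6/2)·11.500²·sin(360°/6) = 343.60 mm²); the r=6.5 cylinder at (10, -3.5) gives a regular 6-gon of circumradius 6.5 (constant along its height) (area = (6/2)·6.500²·sin(360°/6) = 109.77 mm²); the cylinder at (9, 13.5): section is a regular 6-gon, circumradius r=3.5 (area = (6/2)·3.500²·sin(360°/6) = 31.83 mm²); Taking the union: the regions partially overlap — summed areas 517.02 mm² minus the doubly-counted overlap 29.43 mm² gives 487.59 mm² — area = 487.59 mm². At z = 21.12: the cylinder is not intersected at this z (z outside [0, 14.5]); the cylinder at (-1.5, 9) is not intersected at this z (z outside [6.5, 19]); the cylinder at (10, -3.5) is absent (z outside [0, 21]); the r=3.5 cylinder at (9, 13.5) contributes a regular 6-gon of circumradius 3.5 (area = (6/2)·3.500²·sin(360°/6) = 31.83 mm²); Merging all regions: only the r=3.5 cylinder at (9, 13.5) is present, so the union is just that shape — area = 31.83 mm². Checking containment: the cross-section at z = 21.12 is a subset of the cross-section at z = 12.24.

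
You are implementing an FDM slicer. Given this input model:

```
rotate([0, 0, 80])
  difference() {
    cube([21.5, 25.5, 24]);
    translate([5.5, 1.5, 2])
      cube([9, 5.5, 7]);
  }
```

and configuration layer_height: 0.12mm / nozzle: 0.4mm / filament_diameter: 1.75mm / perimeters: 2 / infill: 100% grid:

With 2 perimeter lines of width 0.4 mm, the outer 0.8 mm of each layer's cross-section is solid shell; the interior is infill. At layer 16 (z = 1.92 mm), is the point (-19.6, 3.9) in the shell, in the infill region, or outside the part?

shell

At z = 1.92 mm: the cube (footprint 21.5×25.5) is included at this height; the cube at (5.5, 1.5) does not reach this height (z outside [2, 9]); Taking the first minus the rest: none of the subtracted shapes is present at this height, so the 21.5×25.5 cube is unchanged — 1 connected region; (rotated 80° about Z; rotation is an isometry so areas/perimeters/island counts are preserved). Overall, the cross-section is a single solid region. Undo the 80° rotation: the query point maps to (0.437, 19.979) in the un-rotated model frame. The nearest boundary edge runs (0.00, 25.50)→(0.00, 0.00); distance from the point to it = 0.44 mm. The point is inside the cross-section, 0.44 mm from the nearest boundary — within the 0.8 mm shell band (2 × 0.4).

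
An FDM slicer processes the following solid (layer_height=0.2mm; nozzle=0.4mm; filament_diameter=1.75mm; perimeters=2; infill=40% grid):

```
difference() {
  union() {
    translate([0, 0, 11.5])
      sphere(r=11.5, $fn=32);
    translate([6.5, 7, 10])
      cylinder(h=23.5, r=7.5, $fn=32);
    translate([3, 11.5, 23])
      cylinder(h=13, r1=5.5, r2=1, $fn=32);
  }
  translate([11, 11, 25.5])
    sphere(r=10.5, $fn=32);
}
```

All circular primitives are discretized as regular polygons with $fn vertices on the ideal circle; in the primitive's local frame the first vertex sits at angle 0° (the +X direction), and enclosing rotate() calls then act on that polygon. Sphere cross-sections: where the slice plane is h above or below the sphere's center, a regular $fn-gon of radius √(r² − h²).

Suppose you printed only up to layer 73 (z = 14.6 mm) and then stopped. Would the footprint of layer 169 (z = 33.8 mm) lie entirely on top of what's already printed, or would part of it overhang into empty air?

Compare the two slices. At z = 14.6: the r=11.5 sphere contributes a regular 32-gon of circumradius √(11.5²−3.1²) = 11.074 (area = (32/2)·11.074²·sin(360°/32) = 382.81 mm²); the r=7.5 cylinder at (6.5, 7) contributes a regular 32-gon of circumradius 7.5 (area = (32/2)·7.500²·sin(360°/32) = 175.58 mm²); the cone at (3, 11.5) is not intersected at this z (z outside [23, 36]); Combining (union): the regions partially overlap — summed areas 558.40 mm² minus the doubly-counted overlap 96.45 mm² gives 461.94 mm² — area = 461.94 mm²; the sphere at (11, 11) is absent (|z−center|=10.900 > r=10.5); After the difference (first − rest): none of the subtracted shapes is present at this height, so that combined region is unchanged — area = 461.94 mm². At z = 33.8: the sphere does not reach this height (|z−center|=22.300 > r=11.5); the cylinder at (6.5, 7) does not reach this height (z outside [10, 33.5]); the cone at (3, 11.5): at t=0.831 of its height the radius interpolates to r₁+(r₂−r₁)t = 1.762, giving a regular 32-gon of that circumradius (area = (32/2)·1.762²·sin(360°/32) = 9.69 mm²); Merging all regions: only the cone at (3, 11.5) is present, so the union is just that shape — area = 9.69 mm²; the sphere at (11, 11): section is a regular 32-gon, circumradius = √(r²−h²) = √(10.5²−8.3²) = 6.431 (area = (32/2)·6.431²·sin(360°/32) = 129.10 mm²); Taking the first minus the rest: starting from that combined region (9.69 mm²), the r=10.5 sphere at (11, 11) partially overlaps it — only the 0.13 mm² overlap (of its 129.10 mm²) is removed, clipping the outline — area = 9.56 mm². Checking containment: the cross-section at z = 33.8 is a subset of the cross-section at z = 14.6.

entirely on top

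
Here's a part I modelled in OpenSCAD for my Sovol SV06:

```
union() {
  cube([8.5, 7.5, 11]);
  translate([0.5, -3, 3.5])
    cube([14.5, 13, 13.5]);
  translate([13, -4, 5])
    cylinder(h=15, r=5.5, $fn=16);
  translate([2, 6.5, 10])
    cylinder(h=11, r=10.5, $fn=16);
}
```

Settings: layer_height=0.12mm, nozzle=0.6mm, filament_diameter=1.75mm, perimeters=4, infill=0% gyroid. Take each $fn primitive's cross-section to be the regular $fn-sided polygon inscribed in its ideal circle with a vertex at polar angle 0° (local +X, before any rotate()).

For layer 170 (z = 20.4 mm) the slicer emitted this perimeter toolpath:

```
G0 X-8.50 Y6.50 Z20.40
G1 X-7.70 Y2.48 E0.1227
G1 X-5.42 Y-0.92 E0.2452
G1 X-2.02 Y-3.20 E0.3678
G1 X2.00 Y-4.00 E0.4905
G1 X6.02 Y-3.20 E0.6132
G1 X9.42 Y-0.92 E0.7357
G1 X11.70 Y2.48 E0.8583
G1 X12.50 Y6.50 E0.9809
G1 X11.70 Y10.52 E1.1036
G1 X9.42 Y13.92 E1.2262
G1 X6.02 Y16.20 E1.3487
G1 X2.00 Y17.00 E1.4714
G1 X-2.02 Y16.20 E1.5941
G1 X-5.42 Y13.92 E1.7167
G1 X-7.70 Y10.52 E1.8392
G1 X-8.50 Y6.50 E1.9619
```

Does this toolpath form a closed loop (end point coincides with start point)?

Start point (G0): (-8.50, 6.50). End point (last G1): the path returns to the start — closed.

yes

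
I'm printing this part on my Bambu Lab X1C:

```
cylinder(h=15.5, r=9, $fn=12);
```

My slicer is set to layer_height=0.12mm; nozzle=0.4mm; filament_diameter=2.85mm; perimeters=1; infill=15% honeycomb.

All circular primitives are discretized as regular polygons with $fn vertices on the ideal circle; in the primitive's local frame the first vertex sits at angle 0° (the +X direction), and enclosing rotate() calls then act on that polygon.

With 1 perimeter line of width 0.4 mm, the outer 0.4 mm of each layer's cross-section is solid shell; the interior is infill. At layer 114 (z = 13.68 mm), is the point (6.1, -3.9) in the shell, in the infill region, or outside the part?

At z = 13.68 mm: the cylinder: section is a regular 12-gon, circumradius r=9. Overall, the cross-section is a single solid region. The nearest boundary edge runs (4.50, -7.79)→(7.79, -4.50); distance from the point to it = 1.62 mm. The point is inside the cross-section and 1.62 mm from the nearest boundary — more than the 0.4 mm shell width (1 × 0.4), so it's in the infill interior.

infill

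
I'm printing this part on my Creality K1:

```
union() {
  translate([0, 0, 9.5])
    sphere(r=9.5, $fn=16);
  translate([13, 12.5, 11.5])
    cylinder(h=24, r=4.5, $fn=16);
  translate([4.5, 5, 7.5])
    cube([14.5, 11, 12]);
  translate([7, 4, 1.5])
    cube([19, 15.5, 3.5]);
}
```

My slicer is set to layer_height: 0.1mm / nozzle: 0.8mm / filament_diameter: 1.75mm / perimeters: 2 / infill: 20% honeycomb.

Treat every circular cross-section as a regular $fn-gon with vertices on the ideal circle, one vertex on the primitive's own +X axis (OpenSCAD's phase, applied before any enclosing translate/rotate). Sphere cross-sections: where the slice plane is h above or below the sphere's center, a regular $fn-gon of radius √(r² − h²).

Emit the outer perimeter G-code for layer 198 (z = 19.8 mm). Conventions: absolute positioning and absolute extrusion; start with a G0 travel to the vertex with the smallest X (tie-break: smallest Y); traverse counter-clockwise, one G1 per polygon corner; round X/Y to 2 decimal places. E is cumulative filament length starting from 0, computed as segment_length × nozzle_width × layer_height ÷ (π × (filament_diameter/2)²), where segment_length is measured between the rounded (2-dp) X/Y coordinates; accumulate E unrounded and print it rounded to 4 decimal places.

G0 X8.50 Y12.50 Z19.80
G1 X8.84 Y10.78 E0.0583
G1 X9.82 Y9.32 E0.1168
G1 X11.28 Y8.34 E0.1753
G1 X13.00 Y8.00 E0.2336
G1 X14.72 Y8.34 E0.2919
G1 X16.18 Y9.32 E0.3504
G1 X17.16 Y10.78 E0.4089
G1 X17.50 Y12.50 E0.4672
G1 X17.16 Y14.22 E0.5255
G1 X16.18 Y15.68 E0.5840
G1 X14.72 Y16.66 E0.6425
G1 X13.00 Y17.00 E0.7008
G1 X11.28 Y16.66 E0.7591
G1 X9.82 Y15.68 E0.8176
G1 X8.84 Y14.22 E0.8761
G1 X8.50 Y12.50 E0.9344

At z = 19.8 mm: the sphere is not intersected at this z (|z−center|=10.300 > r=9.5); the r=4.5 cylinder at (13, 12.5) contributes a regular 16-gon of circumradius 4.5; the cube at (4.5, 5) is not intersected at this z (z outside [7.5, 19.5]); the cube at (7, 4) does not reach this height (z outside [1.5, 5]); Merging all regions: only the r=4.5 cylinder at (13, 12.5) is present, so the union is just that shape — 1 connected region. The outline is a single polygon with 16 vertices. Extrusion per mm of travel: 0.8 × 0.1 / (π × 0.875²) = 0.033260. Accumulating E over each segment gives final E = 0.9344.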